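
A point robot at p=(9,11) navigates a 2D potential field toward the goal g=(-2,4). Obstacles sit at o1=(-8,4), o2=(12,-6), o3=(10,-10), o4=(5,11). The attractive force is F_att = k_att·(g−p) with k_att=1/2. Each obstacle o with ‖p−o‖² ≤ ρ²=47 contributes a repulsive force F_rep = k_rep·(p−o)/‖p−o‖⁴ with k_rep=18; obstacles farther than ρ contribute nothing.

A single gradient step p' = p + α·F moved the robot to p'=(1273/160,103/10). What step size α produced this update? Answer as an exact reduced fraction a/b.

α = 1/5

F_att = 1/2·(g−p) = 1/2·(-11,-7) = (-5.5000,-3.5000)
o1: d²=338 > ρ²=47 → inactive
o2: d²=298 > ρ²=47 → inactive
o3: d²=442 > ρ²=47 → inactive
o4: d²=16 ≤ ρ²=47; F_rep = 18·(4,0)/16² = (0.2812,0.0000)
F = F_att + ΣF_rep = (-5.2188,-3.5000)
Δp = p'−p = (-1.0437,-0.7000); α = Δx/Fx = (-167/160) / (-167/32) = 1/5
check: Δy/Fy = (-7/10) / (-7/2) = 1/5 ✓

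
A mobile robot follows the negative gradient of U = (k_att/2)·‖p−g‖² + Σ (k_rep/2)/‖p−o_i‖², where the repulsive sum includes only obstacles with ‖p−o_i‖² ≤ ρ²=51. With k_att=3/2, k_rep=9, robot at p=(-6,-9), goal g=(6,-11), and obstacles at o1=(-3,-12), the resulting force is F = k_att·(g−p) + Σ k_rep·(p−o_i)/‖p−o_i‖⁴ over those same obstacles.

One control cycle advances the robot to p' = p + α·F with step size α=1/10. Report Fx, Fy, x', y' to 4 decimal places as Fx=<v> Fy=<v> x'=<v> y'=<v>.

Fx=17.9167 Fy=-2.9167 x'=-4.2083 y'=-9.2917

F_att = 3/2·(g−p) = 3/2·(12,-2) = (18.0000,-3.0000)
o1: d²=18 ≤ ρ²=51; F_rep = 9·(-3,3)/18² = (-0.0833,0.0833)
F = F_att + ΣF_rep = (17.9167,-2.9167)
p' = p + 1/10·F = (-4.2083,-9.2917)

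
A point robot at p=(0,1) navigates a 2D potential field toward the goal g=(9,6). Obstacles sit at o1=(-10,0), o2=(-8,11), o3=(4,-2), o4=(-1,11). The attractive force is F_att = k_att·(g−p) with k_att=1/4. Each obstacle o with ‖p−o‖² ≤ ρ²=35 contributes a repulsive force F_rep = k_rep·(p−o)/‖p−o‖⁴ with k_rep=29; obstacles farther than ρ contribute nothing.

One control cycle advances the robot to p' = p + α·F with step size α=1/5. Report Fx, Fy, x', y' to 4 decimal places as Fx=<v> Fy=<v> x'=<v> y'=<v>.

Fx=2.0644 Fy=1.3892 x'=0.4129 y'=1.2778

F_att = 1/4·(g−p) = 1/4·(9,5) = (2.2500,1.2500)
o1: d²=101 > ρ²=35 → inactive
o2: d²=164 > ρ²=35 → inactive
o3: d²=25 ≤ ρ²=35; F_rep = 29·(-4,3)/25² = (-0.1856,0.1392)
o4: d²=101 > ρ²=35 → inactive
F = F_att + ΣF_rep = (2.0644,1.3892)
p' = p + 1/5·F = (0.4129,1.2778)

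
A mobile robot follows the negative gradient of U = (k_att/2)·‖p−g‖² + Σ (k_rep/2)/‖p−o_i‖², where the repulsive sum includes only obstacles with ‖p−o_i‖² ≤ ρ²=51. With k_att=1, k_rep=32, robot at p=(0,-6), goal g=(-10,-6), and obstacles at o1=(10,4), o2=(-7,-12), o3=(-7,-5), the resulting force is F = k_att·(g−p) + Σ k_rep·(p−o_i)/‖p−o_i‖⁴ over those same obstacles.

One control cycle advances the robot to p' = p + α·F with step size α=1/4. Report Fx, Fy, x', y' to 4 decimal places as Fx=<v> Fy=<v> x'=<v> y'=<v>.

Fx=-9.9104 Fy=-0.0128 x'=-2.4776 y'=-6.0032

F_att = 1·(g−p) = 1·(-10,0) = (-10.0000,0.0000)
o1: d²=200 > ρ²=51 → inactive
o2: d²=85 > ρ²=51 → inactive
o3: d²=50 ≤ ρ²=51; F_rep = 32·(7,-1)/50² = (0.0896,-0.0128)
F = F_att + ΣF_rep = (-9.9104,-0.0128)
p' = p + 1/4·F = (-2.4776,-6.0032)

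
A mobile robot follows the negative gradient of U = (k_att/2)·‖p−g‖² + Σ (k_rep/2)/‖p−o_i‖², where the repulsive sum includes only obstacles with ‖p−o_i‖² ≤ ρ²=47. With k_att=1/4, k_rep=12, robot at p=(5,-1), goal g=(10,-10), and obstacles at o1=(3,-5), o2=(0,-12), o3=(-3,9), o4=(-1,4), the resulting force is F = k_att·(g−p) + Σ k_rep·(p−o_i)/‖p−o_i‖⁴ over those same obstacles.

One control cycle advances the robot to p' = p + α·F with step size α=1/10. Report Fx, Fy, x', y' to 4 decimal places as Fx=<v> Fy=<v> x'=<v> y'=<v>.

F_att = 1/4·(g−p) = 1/4·(5,-9) = (1.2500,-2.2500)
o1: d²=20 ≤ ρ²=47; F_rep = 12·(2,4)/20² = (0.0600,0.1200)
o2: d²=146 > ρ²=47 → inactive
o3: d²=164 > ρ²=47 → inactive
o4: d²=61 > ρ²=47 → inactive
F = F_att + ΣF_rep = (1.3100,-2.1300)
p' = p + 1/10·F = (5.1310,-1.2130)

Fx=1.3100 Fy=-2.1300 x'=5.1310 y'=-1.2130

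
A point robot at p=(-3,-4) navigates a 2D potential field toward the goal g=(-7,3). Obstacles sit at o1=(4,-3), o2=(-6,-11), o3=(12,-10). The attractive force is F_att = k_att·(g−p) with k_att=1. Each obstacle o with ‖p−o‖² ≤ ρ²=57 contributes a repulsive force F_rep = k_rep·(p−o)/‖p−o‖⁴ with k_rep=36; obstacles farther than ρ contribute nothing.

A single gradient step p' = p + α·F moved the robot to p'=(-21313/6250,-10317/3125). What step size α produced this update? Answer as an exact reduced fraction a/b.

α = 1/10

F_att = 1·(g−p) = 1·(-4,7) = (-4.0000,7.0000)
o1: d²=50 ≤ ρ²=57; F_rep = 36·(-7,-1)/50² = (-0.1008,-0.0144)
o2: d²=58 > ρ²=57 → inactive
o3: d²=261 > ρ²=57 → inactive
F = F_att + ΣF_rep = (-4.1008,6.9856)
Δp = p'−p = (-0.4101,0.6986); α = Δx/Fx = (-2563/6250) / (-2563/625) = 1/10
check: Δy/Fy = (2183/3125) / (4366/625) = 1/10 ✓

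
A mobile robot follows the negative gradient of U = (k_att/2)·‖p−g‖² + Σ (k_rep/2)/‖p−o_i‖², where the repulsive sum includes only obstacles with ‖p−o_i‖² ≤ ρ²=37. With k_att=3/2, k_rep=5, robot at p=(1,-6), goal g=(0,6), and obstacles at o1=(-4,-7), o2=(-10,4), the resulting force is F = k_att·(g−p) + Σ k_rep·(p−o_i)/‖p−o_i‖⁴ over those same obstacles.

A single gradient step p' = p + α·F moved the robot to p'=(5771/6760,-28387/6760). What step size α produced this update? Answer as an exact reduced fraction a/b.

F_att = 3/2·(g−p) = 3/2·(-1,12) = (-1.5000,18.0000)
o1: d²=26 ≤ ρ²=37; F_rep = 5·(5,1)/26² = (0.0370,0.0074)
o2: d²=221 > ρ²=37 → inactive
F = F_att + ΣF_rep = (-1.4630,18.0074)
Δp = p'−p = (-0.1463,1.8007); α = Δx/Fx = (-989/6760) / (-989/676) = 1/10
check: Δy/Fy = (12173/6760) / (12173/676) = 1/10 ✓

α = 1/10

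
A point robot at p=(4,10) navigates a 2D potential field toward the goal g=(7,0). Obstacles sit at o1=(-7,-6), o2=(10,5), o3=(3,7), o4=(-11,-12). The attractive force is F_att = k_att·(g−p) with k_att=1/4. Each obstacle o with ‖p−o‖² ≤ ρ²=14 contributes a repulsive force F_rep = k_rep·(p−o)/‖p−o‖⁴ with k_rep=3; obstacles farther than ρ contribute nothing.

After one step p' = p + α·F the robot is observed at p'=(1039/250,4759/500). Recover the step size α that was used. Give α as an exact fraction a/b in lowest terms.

α = 1/5

F_att = 1/4·(g−p) = 1/4·(3,-10) = (0.7500,-2.5000)
o1: d²=377 > ρ²=14 → inactive
o2: d²=61 > ρ²=14 → inactive
o3: d²=10 ≤ ρ²=14; F_rep = 3·(1,3)/10² = (0.0300,0.0900)
o4: d²=709 > ρ²=14 → inactive
F = F_att + ΣF_rep = (0.7800,-2.4100)
Δp = p'−p = (0.1560,-0.4820); α = Δx/Fx = (39/250) / (39/50) = 1/5
check: Δy/Fy = (-241/500) / (-241/100) = 1/5 ✓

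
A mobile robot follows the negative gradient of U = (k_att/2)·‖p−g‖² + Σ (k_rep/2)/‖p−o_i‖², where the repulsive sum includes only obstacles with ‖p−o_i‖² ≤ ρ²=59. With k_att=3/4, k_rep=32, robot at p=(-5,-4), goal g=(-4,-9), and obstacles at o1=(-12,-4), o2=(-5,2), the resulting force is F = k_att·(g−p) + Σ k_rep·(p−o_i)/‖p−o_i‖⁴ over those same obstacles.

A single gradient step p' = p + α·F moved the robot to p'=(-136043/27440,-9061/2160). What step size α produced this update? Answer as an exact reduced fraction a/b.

F_att = 3/4·(g−p) = 3/4·(1,-5) = (0.7500,-3.7500)
o1: d²=49 ≤ ρ²=59; F_rep = 32·(7,0)/49² = (0.0933,0.0000)
o2: d²=36 ≤ ρ²=59; F_rep = 32·(0,-6)/36² = (0.0000,-0.1481)
F = F_att + ΣF_rep = (0.8433,-3.8981)
Δp = p'−p = (0.0422,-0.1949); α = Δx/Fx = (1157/27440) / (1157/1372) = 1/20
check: Δy/Fy = (-421/2160) / (-421/108) = 1/20 ✓

α = 1/20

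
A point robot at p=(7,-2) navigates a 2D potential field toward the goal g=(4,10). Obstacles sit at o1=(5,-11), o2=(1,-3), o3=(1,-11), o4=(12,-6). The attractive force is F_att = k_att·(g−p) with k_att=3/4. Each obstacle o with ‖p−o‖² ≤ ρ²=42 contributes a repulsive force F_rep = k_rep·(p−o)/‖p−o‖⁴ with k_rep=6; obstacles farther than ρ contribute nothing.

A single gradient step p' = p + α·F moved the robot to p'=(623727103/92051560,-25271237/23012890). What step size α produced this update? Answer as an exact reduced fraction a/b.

α = 1/10

F_att = 3/4·(g−p) = 3/4·(-3,12) = (-2.2500,9.0000)
o1: d²=85 > ρ²=42 → inactive
o2: d²=37 ≤ ρ²=42; F_rep = 6·(6,1)/37² = (0.0263,0.0044)
o3: d²=117 > ρ²=42 → inactive
o4: d²=41 ≤ ρ²=42; F_rep = 6·(-5,4)/41² = (-0.0178,0.0143)
F = F_att + ΣF_rep = (-2.2415,9.0187)
Δp = p'−p = (-0.2242,0.9019); α = Δx/Fx = (-20633817/92051560) / (-20633817/9205156) = 1/10
check: Δy/Fy = (20754543/23012890) / (20754543/2301289) = 1/10 ✓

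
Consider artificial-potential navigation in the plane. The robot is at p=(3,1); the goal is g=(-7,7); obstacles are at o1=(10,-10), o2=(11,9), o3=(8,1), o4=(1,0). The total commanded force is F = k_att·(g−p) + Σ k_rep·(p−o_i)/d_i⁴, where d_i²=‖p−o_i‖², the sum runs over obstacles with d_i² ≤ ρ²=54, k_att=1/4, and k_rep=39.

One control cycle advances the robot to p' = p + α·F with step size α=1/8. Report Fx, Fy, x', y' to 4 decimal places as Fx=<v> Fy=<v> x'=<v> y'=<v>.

F_att = 1/4·(g−p) = 1/4·(-10,6) = (-2.5000,1.5000)
o1: d²=170 > ρ²=54 → inactive
o2: d²=128 > ρ²=54 → inactive
o3: d²=25 ≤ ρ²=54; F_rep = 39·(-5,0)/25² = (-0.3120,0.0000)
o4: d²=5 ≤ ρ²=54; F_rep = 39·(2,1)/5² = (3.1200,1.5600)
F = F_att + ΣF_rep = (0.3080,3.0600)
p' = p + 1/8·F = (3.0385,1.3825)

Fx=0.3080 Fy=3.0600 x'=3.0385 y'=1.3825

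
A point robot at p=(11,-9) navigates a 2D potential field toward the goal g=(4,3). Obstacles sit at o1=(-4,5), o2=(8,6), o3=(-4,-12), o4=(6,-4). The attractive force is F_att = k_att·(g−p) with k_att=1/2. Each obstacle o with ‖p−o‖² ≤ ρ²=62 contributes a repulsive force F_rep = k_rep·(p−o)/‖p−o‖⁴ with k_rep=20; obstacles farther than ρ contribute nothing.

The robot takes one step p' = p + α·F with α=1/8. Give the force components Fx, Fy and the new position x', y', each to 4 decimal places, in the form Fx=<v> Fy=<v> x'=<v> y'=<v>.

Fx=-3.4600 Fy=5.9600 x'=10.5675 y'=-8.2550

F_att = 1/2·(g−p) = 1/2·(-7,12) = (-3.5000,6.0000)
o1: d²=421 > ρ²=62 → inactive
o2: d²=234 > ρ²=62 → inactive
o3: d²=234 > ρ²=62 → inactive
o4: d²=50 ≤ ρ²=62; F_rep = 20·(5,-5)/50² = (0.0400,-0.0400)
F = F_att + ΣF_rep = (-3.4600,5.9600)
p' = p + 1/8·F = (10.5675,-8.2550)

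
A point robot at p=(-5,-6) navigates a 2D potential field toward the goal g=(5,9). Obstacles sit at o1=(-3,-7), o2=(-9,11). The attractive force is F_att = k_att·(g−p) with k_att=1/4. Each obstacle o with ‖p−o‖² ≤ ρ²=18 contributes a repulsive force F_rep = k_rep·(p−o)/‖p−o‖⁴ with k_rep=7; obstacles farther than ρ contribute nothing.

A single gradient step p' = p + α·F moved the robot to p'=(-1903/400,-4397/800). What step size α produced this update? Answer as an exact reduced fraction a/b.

F_att = 1/4·(g−p) = 1/4·(10,15) = (2.5000,3.7500)
o1: d²=5 ≤ ρ²=18; F_rep = 7·(-2,1)/5² = (-0.5600,0.2800)
o2: d²=305 > ρ²=18 → inactive
F = F_att + ΣF_rep = (1.9400,4.0300)
Δp = p'−p = (0.2425,0.5038); α = Δx/Fx = (97/400) / (97/50) = 1/8
check: Δy/Fy = (403/800) / (403/100) = 1/8 ✓

α = 1/8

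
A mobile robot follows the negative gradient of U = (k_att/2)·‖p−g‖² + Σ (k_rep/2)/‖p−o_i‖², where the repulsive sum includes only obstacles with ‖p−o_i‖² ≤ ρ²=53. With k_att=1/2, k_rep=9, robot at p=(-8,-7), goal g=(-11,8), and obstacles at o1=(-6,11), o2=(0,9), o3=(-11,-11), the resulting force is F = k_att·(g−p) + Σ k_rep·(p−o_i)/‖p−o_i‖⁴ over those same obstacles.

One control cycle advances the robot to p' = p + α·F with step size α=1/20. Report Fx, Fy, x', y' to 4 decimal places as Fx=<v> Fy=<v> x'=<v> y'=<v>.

Fx=-1.4568 Fy=7.5576 x'=-8.0728 y'=-6.6221

F_att = 1/2·(g−p) = 1/2·(-3,15) = (-1.5000,7.5000)
o1: d²=328 > ρ²=53 → inactive
o2: d²=320 > ρ²=53 → inactive
o3: d²=25 ≤ ρ²=53; F_rep = 9·(3,4)/25² = (0.0432,0.0576)
F = F_att + ΣF_rep = (-1.4568,7.5576)
p' = p + 1/20·F = (-8.0728,-6.6221)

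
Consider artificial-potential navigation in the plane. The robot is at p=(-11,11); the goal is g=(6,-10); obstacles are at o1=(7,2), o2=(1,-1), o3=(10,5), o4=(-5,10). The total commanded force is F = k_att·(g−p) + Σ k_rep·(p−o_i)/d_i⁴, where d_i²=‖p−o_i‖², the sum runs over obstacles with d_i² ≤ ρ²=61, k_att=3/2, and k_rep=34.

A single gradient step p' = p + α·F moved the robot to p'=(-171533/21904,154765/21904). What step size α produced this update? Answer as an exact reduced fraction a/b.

α = 1/8

F_att = 3/2·(g−p) = 3/2·(17,-21) = (25.5000,-31.5000)
o1: d²=405 > ρ²=61 → inactive
o2: d²=288 > ρ²=61 → inactive
o3: d²=477 > ρ²=61 → inactive
o4: d²=37 ≤ ρ²=61; F_rep = 34·(-6,1)/37² = (-0.1490,0.0248)
F = F_att + ΣF_rep = (25.3510,-31.4752)
Δp = p'−p = (3.1689,-3.9344); α = Δx/Fx = (69411/21904) / (69411/2738) = 1/8
check: Δy/Fy = (-86179/21904) / (-86179/2738) = 1/8 ✓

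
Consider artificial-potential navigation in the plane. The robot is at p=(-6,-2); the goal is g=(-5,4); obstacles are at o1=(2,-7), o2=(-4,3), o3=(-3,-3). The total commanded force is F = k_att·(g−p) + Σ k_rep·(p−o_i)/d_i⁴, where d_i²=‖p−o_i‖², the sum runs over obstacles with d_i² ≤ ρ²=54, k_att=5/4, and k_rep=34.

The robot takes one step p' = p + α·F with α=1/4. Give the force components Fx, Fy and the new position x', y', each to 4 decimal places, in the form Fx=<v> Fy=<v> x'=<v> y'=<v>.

Fx=0.1491 Fy=7.6379 x'=-5.9627 y'=-0.0905

F_att = 5/4·(g−p) = 5/4·(1,6) = (1.2500,7.5000)
o1: d²=89 > ρ²=54 → inactive
o2: d²=29 ≤ ρ²=54; F_rep = 34·(-2,-5)/29² = (-0.0809,-0.2021)
o3: d²=10 ≤ ρ²=54; F_rep = 34·(-3,1)/10² = (-1.0200,0.3400)
F = F_att + ΣF_rep = (0.1491,7.6379)
p' = p + 1/4·F = (-5.9627,-0.0905)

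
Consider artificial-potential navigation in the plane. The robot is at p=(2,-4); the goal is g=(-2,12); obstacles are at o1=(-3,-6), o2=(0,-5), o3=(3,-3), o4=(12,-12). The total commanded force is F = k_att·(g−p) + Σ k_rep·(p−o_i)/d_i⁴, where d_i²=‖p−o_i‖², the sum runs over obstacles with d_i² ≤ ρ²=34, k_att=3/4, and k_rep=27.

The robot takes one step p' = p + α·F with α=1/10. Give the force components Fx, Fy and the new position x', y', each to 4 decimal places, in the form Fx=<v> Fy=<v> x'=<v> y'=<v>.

Fx=-7.4295 Fy=6.3942 x'=1.2571 y'=-3.3606

F_att = 3/4·(g−p) = 3/4·(-4,16) = (-3.0000,12.0000)
o1: d²=29 ≤ ρ²=34; F_rep = 27·(5,2)/29² = (0.1605,0.0642)
o2: d²=5 ≤ ρ²=34; F_rep = 27·(2,1)/5² = (2.1600,1.0800)
o3: d²=2 ≤ ρ²=34; F_rep = 27·(-1,-1)/2² = (-6.7500,-6.7500)
o4: d²=164 > ρ²=34 → inactive
F = F_att + ΣF_rep = (-7.4295,6.3942)
p' = p + 1/10·F = (1.2571,-3.3606)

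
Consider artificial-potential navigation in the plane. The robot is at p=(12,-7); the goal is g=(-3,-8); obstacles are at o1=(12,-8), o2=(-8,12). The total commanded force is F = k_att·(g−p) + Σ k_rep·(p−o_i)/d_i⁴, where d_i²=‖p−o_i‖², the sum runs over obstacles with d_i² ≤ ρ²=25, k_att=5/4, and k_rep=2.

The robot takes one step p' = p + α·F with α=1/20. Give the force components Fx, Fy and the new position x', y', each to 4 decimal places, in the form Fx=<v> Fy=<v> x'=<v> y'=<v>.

F_att = 5/4·(g−p) = 5/4·(-15,-1) = (-18.7500,-1.2500)
o1: d²=1 ≤ ρ²=25; F_rep = 2·(0,1)/1² = (0.0000,2.0000)
o2: d²=761 > ρ²=25 → inactive
F = F_att + ΣF_rep = (-18.7500,0.7500)
p' = p + 1/20·F = (11.0625,-6.9625)

Fx=-18.7500 Fy=0.7500 x'=11.0625 y'=-6.9625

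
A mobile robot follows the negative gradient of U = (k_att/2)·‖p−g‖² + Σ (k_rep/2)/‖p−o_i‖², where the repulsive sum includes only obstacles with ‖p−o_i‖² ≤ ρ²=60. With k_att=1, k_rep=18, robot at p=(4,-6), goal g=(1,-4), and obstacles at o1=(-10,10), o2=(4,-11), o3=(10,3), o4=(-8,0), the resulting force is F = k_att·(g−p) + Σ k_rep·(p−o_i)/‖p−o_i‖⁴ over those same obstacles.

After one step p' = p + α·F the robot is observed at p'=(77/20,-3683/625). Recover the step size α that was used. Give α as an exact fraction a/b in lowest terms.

α = 1/20

F_att = 1·(g−p) = 1·(-3,2) = (-3.0000,2.0000)
o1: d²=452 > ρ²=60 → inactive
o2: d²=25 ≤ ρ²=60; F_rep = 18·(0,5)/25² = (0.0000,0.1440)
o3: d²=117 > ρ²=60 → inactive
o4: d²=180 > ρ²=60 → inactive
F = F_att + ΣF_rep = (-3.0000,2.1440)
Δp = p'−p = (-0.1500,0.1072); α = Δx/Fx = (-3/20) / (-3) = 1/20
check: Δy/Fy = (67/625) / (268/125) = 1/20 ✓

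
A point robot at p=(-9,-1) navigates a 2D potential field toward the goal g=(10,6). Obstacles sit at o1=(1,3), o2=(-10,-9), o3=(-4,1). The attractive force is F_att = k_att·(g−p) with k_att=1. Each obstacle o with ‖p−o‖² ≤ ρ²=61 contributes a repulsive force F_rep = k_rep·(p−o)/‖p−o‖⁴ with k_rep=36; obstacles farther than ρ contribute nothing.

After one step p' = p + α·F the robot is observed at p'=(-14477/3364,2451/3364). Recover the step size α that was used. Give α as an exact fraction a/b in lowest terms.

α = 1/4

F_att = 1·(g−p) = 1·(19,7) = (19.0000,7.0000)
o1: d²=116 > ρ²=61 → inactive
o2: d²=65 > ρ²=61 → inactive
o3: d²=29 ≤ ρ²=61; F_rep = 36·(-5,-2)/29² = (-0.2140,-0.0856)
F = F_att + ΣF_rep = (18.7860,6.9144)
Δp = p'−p = (4.6965,1.7286); α = Δx/Fx = (15799/3364) / (15799/841) = 1/4
check: Δy/Fy = (5815/3364) / (5815/841) = 1/4 ✓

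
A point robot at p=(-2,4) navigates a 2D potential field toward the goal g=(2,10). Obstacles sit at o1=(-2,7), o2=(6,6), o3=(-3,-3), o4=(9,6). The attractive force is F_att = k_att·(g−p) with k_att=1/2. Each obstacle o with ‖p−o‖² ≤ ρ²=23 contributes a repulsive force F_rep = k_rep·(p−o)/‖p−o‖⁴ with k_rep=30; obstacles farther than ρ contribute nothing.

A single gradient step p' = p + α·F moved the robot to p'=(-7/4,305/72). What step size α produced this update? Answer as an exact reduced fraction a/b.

F_att = 1/2·(g−p) = 1/2·(4,6) = (2.0000,3.0000)
o1: d²=9 ≤ ρ²=23; F_rep = 30·(0,-3)/9² = (0.0000,-1.1111)
o2: d²=68 > ρ²=23 → inactive
o3: d²=50 > ρ²=23 → inactive
o4: d²=125 > ρ²=23 → inactive
F = F_att + ΣF_rep = (2.0000,1.8889)
Δp = p'−p = (0.2500,0.2361); α = Δx/Fx = (1/4) / (2) = 1/8
check: Δy/Fy = (17/72) / (17/9) = 1/8 ✓

α = 1/8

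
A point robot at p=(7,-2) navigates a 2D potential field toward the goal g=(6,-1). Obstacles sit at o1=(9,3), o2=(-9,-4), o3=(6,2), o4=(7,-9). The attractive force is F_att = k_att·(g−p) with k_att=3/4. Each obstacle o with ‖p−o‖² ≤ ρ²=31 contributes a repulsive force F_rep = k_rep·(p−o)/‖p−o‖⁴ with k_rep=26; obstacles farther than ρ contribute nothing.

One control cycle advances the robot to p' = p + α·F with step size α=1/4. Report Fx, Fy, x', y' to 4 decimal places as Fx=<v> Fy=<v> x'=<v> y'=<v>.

Fx=-0.7219 Fy=0.2356 x'=6.8195 y'=-1.9411

F_att = 3/4·(g−p) = 3/4·(-1,1) = (-0.7500,0.7500)
o1: d²=29 ≤ ρ²=31; F_rep = 26·(-2,-5)/29² = (-0.0618,-0.1546)
o2: d²=260 > ρ²=31 → inactive
o3: d²=17 ≤ ρ²=31; F_rep = 26·(1,-4)/17² = (0.0900,-0.3599)
o4: d²=49 > ρ²=31 → inactive
F = F_att + ΣF_rep = (-0.7219,0.2356)
p' = p + 1/4·F = (6.8195,-1.9411)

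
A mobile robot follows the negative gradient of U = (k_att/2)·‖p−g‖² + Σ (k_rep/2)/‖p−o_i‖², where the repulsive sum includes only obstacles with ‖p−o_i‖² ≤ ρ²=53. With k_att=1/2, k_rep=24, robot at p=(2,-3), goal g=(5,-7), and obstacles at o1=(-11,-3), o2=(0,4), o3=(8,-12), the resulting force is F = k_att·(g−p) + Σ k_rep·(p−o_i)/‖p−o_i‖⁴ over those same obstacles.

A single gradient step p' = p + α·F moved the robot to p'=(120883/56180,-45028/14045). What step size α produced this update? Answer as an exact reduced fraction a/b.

F_att = 1/2·(g−p) = 1/2·(3,-4) = (1.5000,-2.0000)
o1: d²=169 > ρ²=53 → inactive
o2: d²=53 ≤ ρ²=53; F_rep = 24·(2,-7)/53² = (0.0171,-0.0598)
o3: d²=117 > ρ²=53 → inactive
F = F_att + ΣF_rep = (1.5171,-2.0598)
Δp = p'−p = (0.1517,-0.2060); α = Δx/Fx = (8523/56180) / (8523/5618) = 1/10
check: Δy/Fy = (-2893/14045) / (-5786/2809) = 1/10 ✓

α = 1/10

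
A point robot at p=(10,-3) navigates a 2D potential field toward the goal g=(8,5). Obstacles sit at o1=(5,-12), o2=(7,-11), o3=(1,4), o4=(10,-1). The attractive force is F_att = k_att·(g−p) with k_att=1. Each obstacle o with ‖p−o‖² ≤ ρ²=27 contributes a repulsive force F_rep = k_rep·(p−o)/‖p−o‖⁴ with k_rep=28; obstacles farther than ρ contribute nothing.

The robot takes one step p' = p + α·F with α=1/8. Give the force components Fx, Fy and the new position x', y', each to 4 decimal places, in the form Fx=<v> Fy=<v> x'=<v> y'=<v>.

Fx=-2.0000 Fy=4.5000 x'=9.7500 y'=-2.4375

F_att = 1·(g−p) = 1·(-2,8) = (-2.0000,8.0000)
o1: d²=106 > ρ²=27 → inactive
o2: d²=73 > ρ²=27 → inactive
o3: d²=130 > ρ²=27 → inactive
o4: d²=4 ≤ ρ²=27; F_rep = 28·(0,-2)/4² = (0.0000,-3.5000)
F = F_att + ΣF_rep = (-2.0000,4.5000)
p' = p + 1/8·F = (9.7500,-2.4375)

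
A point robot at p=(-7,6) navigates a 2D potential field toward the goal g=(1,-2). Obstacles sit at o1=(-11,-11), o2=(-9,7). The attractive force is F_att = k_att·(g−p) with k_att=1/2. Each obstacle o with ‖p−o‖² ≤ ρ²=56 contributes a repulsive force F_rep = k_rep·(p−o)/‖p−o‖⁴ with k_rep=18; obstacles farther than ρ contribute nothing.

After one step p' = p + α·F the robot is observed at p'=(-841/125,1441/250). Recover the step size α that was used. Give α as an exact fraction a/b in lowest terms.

α = 1/20

F_att = 1/2·(g−p) = 1/2·(8,-8) = (4.0000,-4.0000)
o1: d²=305 > ρ²=56 → inactive
o2: d²=5 ≤ ρ²=56; F_rep = 18·(2,-1)/5² = (1.4400,-0.7200)
F = F_att + ΣF_rep = (5.4400,-4.7200)
Δp = p'−p = (0.2720,-0.2360); α = Δx/Fx = (34/125) / (136/25) = 1/20
check: Δy/Fy = (-59/250) / (-118/25) = 1/20 ✓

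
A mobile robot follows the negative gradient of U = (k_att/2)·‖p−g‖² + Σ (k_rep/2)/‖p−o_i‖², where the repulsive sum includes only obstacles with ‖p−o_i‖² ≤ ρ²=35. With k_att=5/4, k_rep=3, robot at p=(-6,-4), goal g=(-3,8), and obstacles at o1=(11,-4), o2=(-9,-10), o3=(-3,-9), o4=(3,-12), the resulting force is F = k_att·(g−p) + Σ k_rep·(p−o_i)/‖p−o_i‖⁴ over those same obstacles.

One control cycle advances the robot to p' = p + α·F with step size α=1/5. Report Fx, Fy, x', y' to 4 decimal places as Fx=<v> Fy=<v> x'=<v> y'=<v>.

Fx=3.7422 Fy=15.0130 x'=-5.2516 y'=-0.9974

F_att = 5/4·(g−p) = 5/4·(3,12) = (3.7500,15.0000)
o1: d²=289 > ρ²=35 → inactive
o2: d²=45 > ρ²=35 → inactive
o3: d²=34 ≤ ρ²=35; F_rep = 3·(-3,5)/34² = (-0.0078,0.0130)
o4: d²=145 > ρ²=35 → inactive
F = F_att + ΣF_rep = (3.7422,15.0130)
p' = p + 1/5·F = (-5.2516,-0.9974)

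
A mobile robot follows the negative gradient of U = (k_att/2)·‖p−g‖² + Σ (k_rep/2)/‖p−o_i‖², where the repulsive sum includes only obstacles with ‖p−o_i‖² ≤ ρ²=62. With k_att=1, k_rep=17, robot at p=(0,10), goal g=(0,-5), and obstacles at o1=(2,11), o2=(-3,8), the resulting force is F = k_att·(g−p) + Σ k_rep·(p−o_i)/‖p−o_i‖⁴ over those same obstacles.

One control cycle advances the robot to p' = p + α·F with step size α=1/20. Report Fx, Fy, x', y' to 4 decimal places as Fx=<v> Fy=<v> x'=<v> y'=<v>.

Fx=-1.0582 Fy=-15.4788 x'=-0.0529 y'=9.2261

F_att = 1·(g−p) = 1·(0,-15) = (0.0000,-15.0000)
o1: d²=5 ≤ ρ²=62; F_rep = 17·(-2,-1)/5² = (-1.3600,-0.6800)
o2: d²=13 ≤ ρ²=62; F_rep = 17·(3,2)/13² = (0.3018,0.2012)
F = F_att + ΣF_rep = (-1.0582,-15.4788)
p' = p + 1/20·F = (-0.0529,9.2261)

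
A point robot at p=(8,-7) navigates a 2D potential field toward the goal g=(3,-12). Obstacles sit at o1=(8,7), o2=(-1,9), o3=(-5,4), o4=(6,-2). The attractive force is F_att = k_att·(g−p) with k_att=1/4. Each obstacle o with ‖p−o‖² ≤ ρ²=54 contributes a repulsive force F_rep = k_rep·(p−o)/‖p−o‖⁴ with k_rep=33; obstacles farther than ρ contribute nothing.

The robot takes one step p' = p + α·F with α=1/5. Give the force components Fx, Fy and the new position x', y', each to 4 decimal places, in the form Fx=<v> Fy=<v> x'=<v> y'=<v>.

F_att = 1/4·(g−p) = 1/4·(-5,-5) = (-1.2500,-1.2500)
o1: d²=196 > ρ²=54 → inactive
o2: d²=337 > ρ²=54 → inactive
o3: d²=290 > ρ²=54 → inactive
o4: d²=29 ≤ ρ²=54; F_rep = 33·(2,-5)/29² = (0.0785,-0.1962)
F = F_att + ΣF_rep = (-1.1715,-1.4462)
p' = p + 1/5·F = (7.7657,-7.2892)

Fx=-1.1715 Fy=-1.4462 x'=7.7657 y'=-7.2892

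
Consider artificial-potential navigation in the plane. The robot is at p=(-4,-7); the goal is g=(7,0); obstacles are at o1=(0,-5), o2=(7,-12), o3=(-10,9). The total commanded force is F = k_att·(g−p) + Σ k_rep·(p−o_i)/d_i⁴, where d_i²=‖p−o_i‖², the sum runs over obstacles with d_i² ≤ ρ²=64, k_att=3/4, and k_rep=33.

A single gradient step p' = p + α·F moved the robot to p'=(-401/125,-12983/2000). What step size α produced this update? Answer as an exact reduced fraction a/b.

α = 1/10

F_att = 3/4·(g−p) = 3/4·(11,7) = (8.2500,5.2500)
o1: d²=20 ≤ ρ²=64; F_rep = 33·(-4,-2)/20² = (-0.3300,-0.1650)
o2: d²=146 > ρ²=64 → inactive
o3: d²=292 > ρ²=64 → inactive
F = F_att + ΣF_rep = (7.9200,5.0850)
Δp = p'−p = (0.7920,0.5085); α = Δx/Fx = (99/125) / (198/25) = 1/10
check: Δy/Fy = (1017/2000) / (1017/200) = 1/10 ✓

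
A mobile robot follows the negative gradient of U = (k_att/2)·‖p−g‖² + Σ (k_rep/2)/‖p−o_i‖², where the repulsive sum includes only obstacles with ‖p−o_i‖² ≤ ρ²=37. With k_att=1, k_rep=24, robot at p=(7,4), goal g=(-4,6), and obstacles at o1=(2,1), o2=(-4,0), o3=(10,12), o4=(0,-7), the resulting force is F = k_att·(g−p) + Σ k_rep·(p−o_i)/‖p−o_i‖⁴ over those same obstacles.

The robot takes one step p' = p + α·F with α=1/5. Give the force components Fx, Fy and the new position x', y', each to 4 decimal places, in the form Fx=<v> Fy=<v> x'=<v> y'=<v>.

F_att = 1·(g−p) = 1·(-11,2) = (-11.0000,2.0000)
o1: d²=34 ≤ ρ²=37; F_rep = 24·(5,3)/34² = (0.1038,0.0623)
o2: d²=137 > ρ²=37 → inactive
o3: d²=73 > ρ²=37 → inactive
o4: d²=170 > ρ²=37 → inactive
F = F_att + ΣF_rep = (-10.8962,2.0623)
p' = p + 1/5·F = (4.8208,4.4125)

Fx=-10.8962 Fy=2.0623 x'=4.8208 y'=4.4125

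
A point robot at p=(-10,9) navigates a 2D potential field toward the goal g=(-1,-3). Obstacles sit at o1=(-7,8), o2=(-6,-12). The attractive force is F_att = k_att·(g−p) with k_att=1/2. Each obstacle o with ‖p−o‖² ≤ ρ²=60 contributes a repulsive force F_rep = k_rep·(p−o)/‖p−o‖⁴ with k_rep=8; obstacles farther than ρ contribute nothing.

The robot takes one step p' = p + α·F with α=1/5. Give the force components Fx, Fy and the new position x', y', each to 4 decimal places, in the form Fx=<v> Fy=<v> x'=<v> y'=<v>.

F_att = 1/2·(g−p) = 1/2·(9,-12) = (4.5000,-6.0000)
o1: d²=10 ≤ ρ²=60; F_rep = 8·(-3,1)/10² = (-0.2400,0.0800)
o2: d²=457 > ρ²=60 → inactive
F = F_att + ΣF_rep = (4.2600,-5.9200)
p' = p + 1/5·F = (-9.1480,7.8160)

Fx=4.2600 Fy=-5.9200 x'=-9.1480 y'=7.8160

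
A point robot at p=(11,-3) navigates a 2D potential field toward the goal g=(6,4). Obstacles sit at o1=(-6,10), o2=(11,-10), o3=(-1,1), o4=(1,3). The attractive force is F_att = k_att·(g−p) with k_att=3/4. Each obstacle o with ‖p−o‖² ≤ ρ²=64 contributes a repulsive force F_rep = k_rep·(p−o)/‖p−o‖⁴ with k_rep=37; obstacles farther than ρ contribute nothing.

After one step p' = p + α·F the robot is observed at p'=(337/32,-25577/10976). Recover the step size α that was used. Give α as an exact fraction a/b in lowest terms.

α = 1/8

F_att = 3/4·(g−p) = 3/4·(-5,7) = (-3.7500,5.2500)
o1: d²=458 > ρ²=64 → inactive
o2: d²=49 ≤ ρ²=64; F_rep = 37·(0,7)/49² = (0.0000,0.1079)
o3: d²=160 > ρ²=64 → inactive
o4: d²=136 > ρ²=64 → inactive
F = F_att + ΣF_rep = (-3.7500,5.3579)
Δp = p'−p = (-0.4688,0.6697); α = Δx/Fx = (-15/32) / (-15/4) = 1/8
check: Δy/Fy = (7351/10976) / (7351/1372) = 1/8 ✓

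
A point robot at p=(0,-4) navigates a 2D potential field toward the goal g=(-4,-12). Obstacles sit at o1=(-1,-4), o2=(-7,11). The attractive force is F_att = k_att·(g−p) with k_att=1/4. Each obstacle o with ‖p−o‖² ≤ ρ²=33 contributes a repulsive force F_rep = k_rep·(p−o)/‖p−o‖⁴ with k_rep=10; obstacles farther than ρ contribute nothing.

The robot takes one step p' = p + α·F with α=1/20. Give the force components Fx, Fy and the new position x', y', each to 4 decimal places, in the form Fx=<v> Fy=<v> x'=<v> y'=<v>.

F_att = 1/4·(g−p) = 1/4·(-4,-8) = (-1.0000,-2.0000)
o1: d²=1 ≤ ρ²=33; F_rep = 10·(1,0)/1² = (10.0000,0.0000)
o2: d²=274 > ρ²=33 → inactive
F = F_att + ΣF_rep = (9.0000,-2.0000)
p' = p + 1/20·F = (0.4500,-4.1000)

Fx=9.0000 Fy=-2.0000 x'=0.4500 y'=-4.1000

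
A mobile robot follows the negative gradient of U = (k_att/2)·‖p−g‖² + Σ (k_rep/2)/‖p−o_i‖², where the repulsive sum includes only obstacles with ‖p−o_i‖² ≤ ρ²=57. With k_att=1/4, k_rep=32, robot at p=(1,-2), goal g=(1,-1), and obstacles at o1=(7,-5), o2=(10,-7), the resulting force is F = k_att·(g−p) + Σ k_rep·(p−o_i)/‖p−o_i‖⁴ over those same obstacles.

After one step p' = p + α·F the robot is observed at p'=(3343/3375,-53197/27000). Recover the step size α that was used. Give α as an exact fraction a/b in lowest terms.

F_att = 1/4·(g−p) = 1/4·(0,1) = (0.0000,0.2500)
o1: d²=45 ≤ ρ²=57; F_rep = 32·(-6,3)/45² = (-0.0948,0.0474)
o2: d²=106 > ρ²=57 → inactive
F = F_att + ΣF_rep = (-0.0948,0.2974)
Δp = p'−p = (-0.0095,0.0297); α = Δx/Fx = (-32/3375) / (-64/675) = 1/10
check: Δy/Fy = (803/27000) / (803/2700) = 1/10 ✓

α = 1/10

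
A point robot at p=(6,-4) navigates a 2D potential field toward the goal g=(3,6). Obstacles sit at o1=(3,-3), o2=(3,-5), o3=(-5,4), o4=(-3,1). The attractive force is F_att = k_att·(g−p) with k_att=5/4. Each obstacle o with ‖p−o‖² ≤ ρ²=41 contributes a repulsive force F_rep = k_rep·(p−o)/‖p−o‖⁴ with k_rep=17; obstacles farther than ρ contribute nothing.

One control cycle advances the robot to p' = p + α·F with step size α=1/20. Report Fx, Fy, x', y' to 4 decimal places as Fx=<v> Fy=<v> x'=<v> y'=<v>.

Fx=-2.7300 Fy=12.5000 x'=5.8635 y'=-3.3750

F_att = 5/4·(g−p) = 5/4·(-3,10) = (-3.7500,12.5000)
o1: d²=10 ≤ ρ²=41; F_rep = 17·(3,-1)/10² = (0.5100,-0.1700)
o2: d²=10 ≤ ρ²=41; F_rep = 17·(3,1)/10² = (0.5100,0.1700)
o3: d²=185 > ρ²=41 → inactive
o4: d²=106 > ρ²=41 → inactive
F = F_att + ΣF_rep = (-2.7300,12.5000)
p' = p + 1/20·F = (5.8635,-3.3750)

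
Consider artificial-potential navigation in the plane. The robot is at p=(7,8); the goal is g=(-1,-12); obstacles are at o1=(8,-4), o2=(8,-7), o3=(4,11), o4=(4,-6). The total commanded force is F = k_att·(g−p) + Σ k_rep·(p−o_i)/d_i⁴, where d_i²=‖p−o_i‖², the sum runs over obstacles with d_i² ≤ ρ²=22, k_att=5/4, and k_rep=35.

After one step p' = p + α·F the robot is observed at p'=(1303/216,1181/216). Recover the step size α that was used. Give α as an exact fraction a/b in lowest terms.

α = 1/10

F_att = 5/4·(g−p) = 5/4·(-8,-20) = (-10.0000,-25.0000)
o1: d²=145 > ρ²=22 → inactive
o2: d²=226 > ρ²=22 → inactive
o3: d²=18 ≤ ρ²=22; F_rep = 35·(3,-3)/18² = (0.3241,-0.3241)
o4: d²=205 > ρ²=22 → inactive
F = F_att + ΣF_rep = (-9.6759,-25.3241)
Δp = p'−p = (-0.9676,-2.5324); α = Δx/Fx = (-209/216) / (-1045/108) = 1/10
check: Δy/Fy = (-547/216) / (-2735/108) = 1/10 ✓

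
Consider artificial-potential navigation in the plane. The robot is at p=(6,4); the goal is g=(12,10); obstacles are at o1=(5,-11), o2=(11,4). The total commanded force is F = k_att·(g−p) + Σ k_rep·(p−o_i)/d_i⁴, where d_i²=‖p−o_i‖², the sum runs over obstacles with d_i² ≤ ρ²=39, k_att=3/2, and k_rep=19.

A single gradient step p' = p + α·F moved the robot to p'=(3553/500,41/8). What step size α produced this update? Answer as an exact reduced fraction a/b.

F_att = 3/2·(g−p) = 3/2·(6,6) = (9.0000,9.0000)
o1: d²=226 > ρ²=39 → inactive
o2: d²=25 ≤ ρ²=39; F_rep = 19·(-5,0)/25² = (-0.1520,0.0000)
F = F_att + ΣF_rep = (8.8480,9.0000)
Δp = p'−p = (1.1060,1.1250); α = Δx/Fx = (553/500) / (1106/125) = 1/8
check: Δy/Fy = (9/8) / (9) = 1/8 ✓

α = 1/8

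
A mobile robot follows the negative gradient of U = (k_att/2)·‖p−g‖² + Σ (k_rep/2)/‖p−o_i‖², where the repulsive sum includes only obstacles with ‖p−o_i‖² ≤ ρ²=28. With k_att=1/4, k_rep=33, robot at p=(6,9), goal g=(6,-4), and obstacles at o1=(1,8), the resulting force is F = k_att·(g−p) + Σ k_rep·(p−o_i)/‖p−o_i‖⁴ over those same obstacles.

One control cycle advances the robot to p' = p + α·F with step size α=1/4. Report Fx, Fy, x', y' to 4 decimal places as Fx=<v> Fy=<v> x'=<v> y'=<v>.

F_att = 1/4·(g−p) = 1/4·(0,-13) = (0.0000,-3.2500)
o1: d²=26 ≤ ρ²=28; F_rep = 33·(5,1)/26² = (0.2441,0.0488)
F = F_att + ΣF_rep = (0.2441,-3.2012)
p' = p + 1/4·F = (6.0610,8.1997)

Fx=0.2441 Fy=-3.2012 x'=6.0610 y'=8.1997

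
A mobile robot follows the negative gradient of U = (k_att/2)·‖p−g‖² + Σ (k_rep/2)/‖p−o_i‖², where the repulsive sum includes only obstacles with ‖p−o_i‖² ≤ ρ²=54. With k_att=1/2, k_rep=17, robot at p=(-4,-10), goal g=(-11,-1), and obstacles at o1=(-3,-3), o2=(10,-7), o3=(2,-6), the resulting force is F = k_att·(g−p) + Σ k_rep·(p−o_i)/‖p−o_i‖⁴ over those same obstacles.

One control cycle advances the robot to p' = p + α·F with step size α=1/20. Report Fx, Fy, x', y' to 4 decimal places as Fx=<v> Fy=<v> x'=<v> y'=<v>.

Fx=-3.5445 Fy=4.4273 x'=-4.1772 y'=-9.7786

F_att = 1/2·(g−p) = 1/2·(-7,9) = (-3.5000,4.5000)
o1: d²=50 ≤ ρ²=54; F_rep = 17·(-1,-7)/50² = (-0.0068,-0.0476)
o2: d²=205 > ρ²=54 → inactive
o3: d²=52 ≤ ρ²=54; F_rep = 17·(-6,-4)/52² = (-0.0377,-0.0251)
F = F_att + ΣF_rep = (-3.5445,4.4273)
p' = p + 1/20·F = (-4.1772,-9.7786)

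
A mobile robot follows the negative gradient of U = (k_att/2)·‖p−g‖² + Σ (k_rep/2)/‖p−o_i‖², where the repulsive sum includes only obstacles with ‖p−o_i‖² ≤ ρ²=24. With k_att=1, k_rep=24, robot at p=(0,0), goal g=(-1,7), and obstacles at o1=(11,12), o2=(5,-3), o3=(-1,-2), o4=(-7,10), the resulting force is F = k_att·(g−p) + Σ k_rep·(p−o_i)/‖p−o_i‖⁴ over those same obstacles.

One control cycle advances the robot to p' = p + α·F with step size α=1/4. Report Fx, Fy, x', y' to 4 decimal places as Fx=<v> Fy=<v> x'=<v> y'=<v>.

F_att = 1·(g−p) = 1·(-1,7) = (-1.0000,7.0000)
o1: d²=265 > ρ²=24 → inactive
o2: d²=34 > ρ²=24 → inactive
o3: d²=5 ≤ ρ²=24; F_rep = 24·(1,2)/5² = (0.9600,1.9200)
o4: d²=149 > ρ²=24 → inactive
F = F_att + ΣF_rep = (-0.0400,8.9200)
p' = p + 1/4·F = (-0.0100,2.2300)

Fx=-0.0400 Fy=8.9200 x'=-0.0100 y'=2.2300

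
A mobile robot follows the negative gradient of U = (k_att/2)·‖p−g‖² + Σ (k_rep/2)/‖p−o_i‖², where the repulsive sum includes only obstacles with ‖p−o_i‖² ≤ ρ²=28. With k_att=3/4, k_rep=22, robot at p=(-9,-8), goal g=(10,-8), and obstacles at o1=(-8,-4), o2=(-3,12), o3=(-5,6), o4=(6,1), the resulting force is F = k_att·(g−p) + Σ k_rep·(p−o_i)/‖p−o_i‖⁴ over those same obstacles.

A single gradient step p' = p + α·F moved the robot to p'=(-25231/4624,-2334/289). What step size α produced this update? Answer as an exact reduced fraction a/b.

α = 1/4

F_att = 3/4·(g−p) = 3/4·(19,0) = (14.2500,0.0000)
o1: d²=17 ≤ ρ²=28; F_rep = 22·(-1,-4)/17² = (-0.0761,-0.3045)
o2: d²=436 > ρ²=28 → inactive
o3: d²=212 > ρ²=28 → inactive
o4: d²=306 > ρ²=28 → inactive
F = F_att + ΣF_rep = (14.1739,-0.3045)
Δp = p'−p = (3.5435,-0.0761); α = Δx/Fx = (16385/4624) / (16385/1156) = 1/4
check: Δy/Fy = (-22/289) / (-88/289) = 1/4 ✓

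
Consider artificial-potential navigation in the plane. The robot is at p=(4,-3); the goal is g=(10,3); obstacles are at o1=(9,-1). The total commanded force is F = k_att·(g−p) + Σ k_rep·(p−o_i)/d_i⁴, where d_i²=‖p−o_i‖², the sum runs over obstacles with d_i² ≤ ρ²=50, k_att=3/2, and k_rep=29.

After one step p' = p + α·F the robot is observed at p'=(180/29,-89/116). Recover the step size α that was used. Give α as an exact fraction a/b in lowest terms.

α = 1/4

F_att = 3/2·(g−p) = 3/2·(6,6) = (9.0000,9.0000)
o1: d²=29 ≤ ρ²=50; F_rep = 29·(-5,-2)/29² = (-0.1724,-0.0690)
F = F_att + ΣF_rep = (8.8276,8.9310)
Δp = p'−p = (2.2069,2.2328); α = Δx/Fx = (64/29) / (256/29) = 1/4
check: Δy/Fy = (259/116) / (259/29) = 1/4 ✓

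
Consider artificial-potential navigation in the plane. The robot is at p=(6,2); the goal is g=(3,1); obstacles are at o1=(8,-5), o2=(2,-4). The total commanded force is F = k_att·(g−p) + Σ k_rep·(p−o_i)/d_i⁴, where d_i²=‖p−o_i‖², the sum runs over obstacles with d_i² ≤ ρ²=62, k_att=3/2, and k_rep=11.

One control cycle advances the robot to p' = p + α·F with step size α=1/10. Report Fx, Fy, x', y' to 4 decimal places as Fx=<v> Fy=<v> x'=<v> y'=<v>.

F_att = 3/2·(g−p) = 3/2·(-3,-1) = (-4.5000,-1.5000)
o1: d²=53 ≤ ρ²=62; F_rep = 11·(-2,7)/53² = (-0.0078,0.0274)
o2: d²=52 ≤ ρ²=62; F_rep = 11·(4,6)/52² = (0.0163,0.0244)
F = F_att + ΣF_rep = (-4.4916,-1.4482)
p' = p + 1/10·F = (5.5508,1.8552)

Fx=-4.4916 Fy=-1.4482 x'=5.5508 y'=1.8552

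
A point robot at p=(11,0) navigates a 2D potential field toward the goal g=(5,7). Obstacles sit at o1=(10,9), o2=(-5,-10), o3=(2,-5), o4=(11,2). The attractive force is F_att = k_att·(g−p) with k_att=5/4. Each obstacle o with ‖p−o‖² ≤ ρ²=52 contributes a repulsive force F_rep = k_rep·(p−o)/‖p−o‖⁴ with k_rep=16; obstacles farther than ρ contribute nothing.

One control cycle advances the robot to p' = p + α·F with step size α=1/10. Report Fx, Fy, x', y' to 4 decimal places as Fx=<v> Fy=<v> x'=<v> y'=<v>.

F_att = 5/4·(g−p) = 5/4·(-6,7) = (-7.5000,8.7500)
o1: d²=82 > ρ²=52 → inactive
o2: d²=356 > ρ²=52 → inactive
o3: d²=106 > ρ²=52 → inactive
o4: d²=4 ≤ ρ²=52; F_rep = 16·(0,-2)/4² = (0.0000,-2.0000)
F = F_att + ΣF_rep = (-7.5000,6.7500)
p' = p + 1/10·F = (10.2500,0.6750)

Fx=-7.5000 Fy=6.7500 x'=10.2500 y'=0.6750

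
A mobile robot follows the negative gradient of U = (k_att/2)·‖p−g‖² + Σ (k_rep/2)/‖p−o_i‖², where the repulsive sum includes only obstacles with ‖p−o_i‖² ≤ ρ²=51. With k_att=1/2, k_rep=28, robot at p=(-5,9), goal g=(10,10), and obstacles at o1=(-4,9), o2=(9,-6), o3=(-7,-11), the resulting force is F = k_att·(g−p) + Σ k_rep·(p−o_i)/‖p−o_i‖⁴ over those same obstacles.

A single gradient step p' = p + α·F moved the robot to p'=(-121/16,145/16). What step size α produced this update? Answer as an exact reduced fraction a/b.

α = 1/8

F_att = 1/2·(g−p) = 1/2·(15,1) = (7.5000,0.5000)
o1: d²=1 ≤ ρ²=51; F_rep = 28·(-1,0)/1² = (-28.0000,0.0000)
o2: d²=421 > ρ²=51 → inactive
o3: d²=404 > ρ²=51 → inactive
F = F_att + ΣF_rep = (-20.5000,0.5000)
Δp = p'−p = (-2.5625,0.0625); α = Δx/Fx = (-41/16) / (-41/2) = 1/8
check: Δy/Fy = (1/16) / (1/2) = 1/8 ✓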